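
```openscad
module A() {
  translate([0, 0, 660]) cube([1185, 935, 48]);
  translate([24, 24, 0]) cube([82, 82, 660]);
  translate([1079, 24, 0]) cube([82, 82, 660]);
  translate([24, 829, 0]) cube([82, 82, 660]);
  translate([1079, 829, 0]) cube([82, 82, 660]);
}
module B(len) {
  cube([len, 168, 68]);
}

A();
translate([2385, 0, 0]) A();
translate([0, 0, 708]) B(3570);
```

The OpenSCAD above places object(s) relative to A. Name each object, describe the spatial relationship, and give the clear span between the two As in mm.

Second table starts at x = 2385; first ends at x = 1185; clear span = 2385 − 1185 = 1200 mm.

A is a table. B is a beam. A beam spans the tops of two tables. The clear span between the two tables is 1200 mm.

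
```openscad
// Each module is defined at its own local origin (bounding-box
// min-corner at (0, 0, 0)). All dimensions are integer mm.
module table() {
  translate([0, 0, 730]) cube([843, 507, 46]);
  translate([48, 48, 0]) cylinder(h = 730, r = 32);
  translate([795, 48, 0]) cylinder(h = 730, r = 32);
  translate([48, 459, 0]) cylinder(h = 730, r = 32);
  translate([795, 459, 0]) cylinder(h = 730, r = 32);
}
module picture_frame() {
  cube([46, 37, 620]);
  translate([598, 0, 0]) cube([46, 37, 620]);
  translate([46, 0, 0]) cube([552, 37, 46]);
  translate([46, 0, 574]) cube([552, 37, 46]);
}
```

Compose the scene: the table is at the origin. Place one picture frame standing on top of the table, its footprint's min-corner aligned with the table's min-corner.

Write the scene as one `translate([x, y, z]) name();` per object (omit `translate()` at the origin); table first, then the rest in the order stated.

table();
translate([0, 0, 776]) picture_frame();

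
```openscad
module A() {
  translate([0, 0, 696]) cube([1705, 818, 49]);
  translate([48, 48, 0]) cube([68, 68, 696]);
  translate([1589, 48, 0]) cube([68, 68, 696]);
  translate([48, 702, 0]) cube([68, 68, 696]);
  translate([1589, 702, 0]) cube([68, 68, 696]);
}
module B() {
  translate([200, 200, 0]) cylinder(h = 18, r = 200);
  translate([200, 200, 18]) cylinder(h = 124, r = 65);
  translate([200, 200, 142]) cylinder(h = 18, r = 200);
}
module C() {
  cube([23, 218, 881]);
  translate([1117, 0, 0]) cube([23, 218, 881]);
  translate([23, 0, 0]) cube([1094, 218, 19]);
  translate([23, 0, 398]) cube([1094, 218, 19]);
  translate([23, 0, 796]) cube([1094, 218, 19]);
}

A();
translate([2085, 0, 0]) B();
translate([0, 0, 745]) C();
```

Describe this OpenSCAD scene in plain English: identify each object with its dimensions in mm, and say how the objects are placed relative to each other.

A is a table with a 1705×818 mm rectangular top, 49 mm thick, top surface at z = 745 mm, supported by four 68×68 mm square legs, each inset 48 mm from the nearest pair of top edges, running from the floor.

B is a spool: two coaxial disc flanges of radius 200 mm and thickness 18 mm, joined by a core cylinder of radius 65 mm and height 124 mm. The lower flange rests on z = 0 and the three cylinders share a vertical axis.

C is a bookshelf 1140 mm wide overall, 218 mm deep and 881 mm tall. The two sides are 23 mm thick vertical panels. 3 horizontal shelves of 19 mm thickness span between the inner faces of the sides; the lowest shelf sits on the floor and shelves are stacked with a clear vertical gap of 379 mm between each pair.

The spool is on the floor beside the table on its +x side. The bookshelf is on top of the table.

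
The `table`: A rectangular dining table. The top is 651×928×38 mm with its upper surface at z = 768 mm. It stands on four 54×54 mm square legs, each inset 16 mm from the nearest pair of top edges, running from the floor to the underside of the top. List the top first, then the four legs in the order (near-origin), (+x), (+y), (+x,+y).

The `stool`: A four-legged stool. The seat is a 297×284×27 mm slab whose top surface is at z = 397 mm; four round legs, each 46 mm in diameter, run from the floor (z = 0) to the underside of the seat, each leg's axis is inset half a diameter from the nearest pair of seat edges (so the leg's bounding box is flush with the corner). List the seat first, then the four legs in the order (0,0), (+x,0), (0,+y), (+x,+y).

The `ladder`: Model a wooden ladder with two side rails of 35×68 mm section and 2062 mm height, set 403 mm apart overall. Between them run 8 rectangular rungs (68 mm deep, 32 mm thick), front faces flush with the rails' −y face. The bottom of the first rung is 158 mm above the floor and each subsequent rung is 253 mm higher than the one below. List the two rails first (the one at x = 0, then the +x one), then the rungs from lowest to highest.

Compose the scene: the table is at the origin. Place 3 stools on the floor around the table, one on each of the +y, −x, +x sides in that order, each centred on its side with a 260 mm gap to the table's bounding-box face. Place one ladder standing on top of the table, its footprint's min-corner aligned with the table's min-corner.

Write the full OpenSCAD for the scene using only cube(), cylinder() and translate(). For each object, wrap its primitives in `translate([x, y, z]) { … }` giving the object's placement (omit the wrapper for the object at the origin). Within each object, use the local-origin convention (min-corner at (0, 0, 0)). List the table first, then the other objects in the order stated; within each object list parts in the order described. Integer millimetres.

translate([0, 0, 730]) cube([651, 928, 38]);
translate([16, 16, 0]) cube([54, 54, 730]);
translate([581, 16, 0]) cube([54, 54, 730]);
translate([16, 858, 0]) cube([54, 54, 730]);
translate([581, 858, 0]) cube([54, 54, 730]);
translate([177, 1188, 0]) {
  translate([0, 0, 370]) cube([297, 284, 27]);
  translate([23, 23, 0]) cylinder(h = 370, r = 23);
  translate([274, 23, 0]) cylinder(h = 370, r = 23);
  translate([23, 261, 0]) cylinder(h = 370, r = 23);
  translate([274, 261, 0]) cylinder(h = 370, r = 23);
}
translate([-557, 322, 0]) {
  translate([0, 0, 370]) cube([297, 284, 27]);
  translate([23, 23, 0]) cylinder(h = 370, r = 23);
  translate([274, 23, 0]) cylinder(h = 370, r = 23);
  translate([23, 261, 0]) cylinder(h = 370, r = 23);
  translate([274, 261, 0]) cylinder(h = 370, r = 23);
}
translate([911, 322, 0]) {
  translate([0, 0, 370]) cube([297, 284, 27]);
  translate([23, 23, 0]) cylinder(h = 370, r = 23);
  translate([274, 23, 0]) cylinder(h = 370, r = 23);
  translate([23, 261, 0]) cylinder(h = 370, r = 23);
  translate([274, 261, 0]) cylinder(h = 370, r = 23);
}
translate([0, 0, 768]) {
  cube([35, 68, 2062]);
  translate([368, 0, 0]) cube([35, 68, 2062]);
  translate([35, 0, 158]) cube([333, 68, 32]);
  translate([35, 0, 411]) cube([333, 68, 32]);
  translate([35, 0, 664]) cube([333, 68, 32]);
  translate([35, 0, 917]) cube([333, 68, 32]);
  translate([35, 0, 1170]) cube([333, 68, 32]);
  translate([35, 0, 1423]) cube([333, 68, 32]);
  translate([35, 0, 1676]) cube([333, 68, 32]);
  translate([35, 0, 1929]) cube([333, 68, 32]);
}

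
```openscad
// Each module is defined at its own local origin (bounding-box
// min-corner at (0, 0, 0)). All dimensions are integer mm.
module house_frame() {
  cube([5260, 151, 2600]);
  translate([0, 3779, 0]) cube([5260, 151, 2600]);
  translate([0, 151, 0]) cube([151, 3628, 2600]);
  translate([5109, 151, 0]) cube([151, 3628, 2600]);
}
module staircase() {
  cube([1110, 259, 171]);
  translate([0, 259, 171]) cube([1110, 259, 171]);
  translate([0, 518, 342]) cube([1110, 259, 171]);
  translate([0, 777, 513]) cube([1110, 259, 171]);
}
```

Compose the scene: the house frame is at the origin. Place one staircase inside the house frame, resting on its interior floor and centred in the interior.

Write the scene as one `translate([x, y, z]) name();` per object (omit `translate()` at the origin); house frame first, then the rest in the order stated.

house_frame();
translate([2075, 1447, 0]) staircase();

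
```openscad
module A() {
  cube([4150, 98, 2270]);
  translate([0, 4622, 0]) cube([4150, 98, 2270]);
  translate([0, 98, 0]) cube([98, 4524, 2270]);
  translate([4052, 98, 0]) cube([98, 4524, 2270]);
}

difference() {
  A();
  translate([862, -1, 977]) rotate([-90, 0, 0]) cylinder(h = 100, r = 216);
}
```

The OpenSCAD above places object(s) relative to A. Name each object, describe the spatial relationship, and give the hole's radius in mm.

The subtracted cylinder has r = 216 mm.

A is a house frame. The house frame has a circular hole through its front wall. The hole's radius is 216 mm.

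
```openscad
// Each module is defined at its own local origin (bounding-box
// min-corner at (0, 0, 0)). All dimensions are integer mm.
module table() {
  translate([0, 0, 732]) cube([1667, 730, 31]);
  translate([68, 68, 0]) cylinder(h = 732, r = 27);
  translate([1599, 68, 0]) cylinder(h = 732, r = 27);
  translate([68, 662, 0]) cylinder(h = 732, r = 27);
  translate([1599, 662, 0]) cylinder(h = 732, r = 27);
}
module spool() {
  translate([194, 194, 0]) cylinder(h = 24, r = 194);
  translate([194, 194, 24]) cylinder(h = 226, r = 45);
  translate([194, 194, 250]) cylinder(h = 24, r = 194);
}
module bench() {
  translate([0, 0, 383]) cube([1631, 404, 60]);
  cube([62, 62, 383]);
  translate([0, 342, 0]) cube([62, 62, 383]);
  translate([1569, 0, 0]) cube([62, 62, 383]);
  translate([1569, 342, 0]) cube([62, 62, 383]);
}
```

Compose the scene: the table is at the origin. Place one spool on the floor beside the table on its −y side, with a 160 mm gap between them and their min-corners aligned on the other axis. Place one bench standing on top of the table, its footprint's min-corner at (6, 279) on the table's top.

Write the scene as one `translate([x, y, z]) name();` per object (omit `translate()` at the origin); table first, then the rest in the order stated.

table();
translate([0, -548, 0]) spool();
translate([6, 279, 763]) bench();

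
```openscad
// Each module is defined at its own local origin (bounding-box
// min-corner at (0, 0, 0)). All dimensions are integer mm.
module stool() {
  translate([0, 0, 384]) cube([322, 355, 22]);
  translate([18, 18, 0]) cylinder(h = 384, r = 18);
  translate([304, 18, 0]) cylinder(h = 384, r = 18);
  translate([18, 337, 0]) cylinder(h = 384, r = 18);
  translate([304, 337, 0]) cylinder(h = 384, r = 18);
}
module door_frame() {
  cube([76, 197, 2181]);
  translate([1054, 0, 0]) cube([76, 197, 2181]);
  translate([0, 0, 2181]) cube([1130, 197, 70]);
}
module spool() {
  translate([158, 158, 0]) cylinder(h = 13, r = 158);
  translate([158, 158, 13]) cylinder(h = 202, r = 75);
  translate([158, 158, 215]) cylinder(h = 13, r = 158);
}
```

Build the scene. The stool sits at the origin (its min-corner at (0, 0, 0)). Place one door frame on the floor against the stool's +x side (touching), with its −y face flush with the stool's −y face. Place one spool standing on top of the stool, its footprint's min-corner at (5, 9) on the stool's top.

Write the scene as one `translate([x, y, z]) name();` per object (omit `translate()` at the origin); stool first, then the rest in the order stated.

stool();
translate([322, 0, 0]) door_frame();
translate([5, 9, 406]) spool();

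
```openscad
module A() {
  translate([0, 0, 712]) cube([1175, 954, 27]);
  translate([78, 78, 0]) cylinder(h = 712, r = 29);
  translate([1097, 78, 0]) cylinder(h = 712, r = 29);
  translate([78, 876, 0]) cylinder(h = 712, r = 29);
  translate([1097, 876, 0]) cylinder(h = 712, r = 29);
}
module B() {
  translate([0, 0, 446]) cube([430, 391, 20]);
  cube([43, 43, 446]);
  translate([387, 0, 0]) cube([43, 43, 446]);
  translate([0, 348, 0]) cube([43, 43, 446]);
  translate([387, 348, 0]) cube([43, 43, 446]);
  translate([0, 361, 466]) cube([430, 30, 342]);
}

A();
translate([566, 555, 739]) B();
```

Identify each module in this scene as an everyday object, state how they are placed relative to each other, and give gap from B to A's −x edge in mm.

The chair's min-x is at 566; the table's min-x is 0; gap = 566 mm.

A is a table. B is a chair. The chair is on top of the table. The gap from the chair to the table's −x edge is 566 mm.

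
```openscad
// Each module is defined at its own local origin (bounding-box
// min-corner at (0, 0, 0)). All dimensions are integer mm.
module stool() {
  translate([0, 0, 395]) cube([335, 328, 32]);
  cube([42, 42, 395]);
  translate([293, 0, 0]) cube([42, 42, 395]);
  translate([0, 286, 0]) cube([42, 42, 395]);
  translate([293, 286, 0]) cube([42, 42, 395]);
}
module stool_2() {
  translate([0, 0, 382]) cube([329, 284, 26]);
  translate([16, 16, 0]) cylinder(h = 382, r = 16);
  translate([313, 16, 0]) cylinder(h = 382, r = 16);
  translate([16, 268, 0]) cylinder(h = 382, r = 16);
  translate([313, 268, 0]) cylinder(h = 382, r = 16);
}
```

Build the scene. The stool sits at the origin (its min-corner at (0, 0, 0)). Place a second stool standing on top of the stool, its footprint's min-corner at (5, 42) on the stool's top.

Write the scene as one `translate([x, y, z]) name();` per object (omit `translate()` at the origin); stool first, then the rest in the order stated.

stool();
translate([5, 42, 427]) stool_2();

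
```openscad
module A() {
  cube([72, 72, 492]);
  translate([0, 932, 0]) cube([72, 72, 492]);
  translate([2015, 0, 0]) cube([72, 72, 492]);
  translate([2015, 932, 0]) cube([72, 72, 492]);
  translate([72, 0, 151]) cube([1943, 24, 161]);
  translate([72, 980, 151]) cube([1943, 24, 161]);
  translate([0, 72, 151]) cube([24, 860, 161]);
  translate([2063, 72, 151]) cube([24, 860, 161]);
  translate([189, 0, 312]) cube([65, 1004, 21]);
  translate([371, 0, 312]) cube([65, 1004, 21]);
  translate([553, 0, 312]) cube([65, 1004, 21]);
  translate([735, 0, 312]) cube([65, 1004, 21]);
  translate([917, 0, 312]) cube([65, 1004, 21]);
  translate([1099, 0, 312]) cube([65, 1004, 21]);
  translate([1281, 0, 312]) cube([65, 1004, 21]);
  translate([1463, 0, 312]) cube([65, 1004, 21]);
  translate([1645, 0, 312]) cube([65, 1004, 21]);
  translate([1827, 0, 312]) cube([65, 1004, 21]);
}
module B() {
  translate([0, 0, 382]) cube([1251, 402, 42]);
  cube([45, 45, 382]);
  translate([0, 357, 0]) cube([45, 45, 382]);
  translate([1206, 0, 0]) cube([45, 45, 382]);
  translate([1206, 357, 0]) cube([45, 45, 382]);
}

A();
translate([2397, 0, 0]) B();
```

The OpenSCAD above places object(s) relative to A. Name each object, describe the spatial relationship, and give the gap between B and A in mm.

A is a bed frame. B is a bench. The bench is on the floor beside the bed frame on its +x side. The gap between the bench and the bed frame is 310 mm.

The bench's nearest face is 310 mm from the bed frame's +x face.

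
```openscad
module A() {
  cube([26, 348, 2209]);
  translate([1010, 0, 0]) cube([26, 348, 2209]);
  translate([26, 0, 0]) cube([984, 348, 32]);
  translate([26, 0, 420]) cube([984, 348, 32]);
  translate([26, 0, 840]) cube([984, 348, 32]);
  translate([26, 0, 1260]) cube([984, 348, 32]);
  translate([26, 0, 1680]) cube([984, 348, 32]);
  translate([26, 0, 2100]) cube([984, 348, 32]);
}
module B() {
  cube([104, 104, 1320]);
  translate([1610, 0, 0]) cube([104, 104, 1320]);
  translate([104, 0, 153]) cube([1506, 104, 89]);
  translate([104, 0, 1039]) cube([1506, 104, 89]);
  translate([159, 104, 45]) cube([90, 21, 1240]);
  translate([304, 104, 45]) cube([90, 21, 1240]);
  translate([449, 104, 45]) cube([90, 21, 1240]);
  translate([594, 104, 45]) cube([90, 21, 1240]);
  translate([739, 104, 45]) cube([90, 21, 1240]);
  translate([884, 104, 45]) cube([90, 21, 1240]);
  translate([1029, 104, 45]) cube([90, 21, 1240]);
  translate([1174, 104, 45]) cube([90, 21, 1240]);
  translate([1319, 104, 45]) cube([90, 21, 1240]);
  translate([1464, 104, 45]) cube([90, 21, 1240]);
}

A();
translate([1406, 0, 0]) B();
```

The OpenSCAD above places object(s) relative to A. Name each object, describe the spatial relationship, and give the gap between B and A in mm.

A is a bookshelf. B is a fence section. The fence section is on the floor beside the bookshelf on its +x side. The gap between the fence section and the bookshelf is 370 mm.

The fence section's nearest face is 370 mm from the bookshelf's +x face.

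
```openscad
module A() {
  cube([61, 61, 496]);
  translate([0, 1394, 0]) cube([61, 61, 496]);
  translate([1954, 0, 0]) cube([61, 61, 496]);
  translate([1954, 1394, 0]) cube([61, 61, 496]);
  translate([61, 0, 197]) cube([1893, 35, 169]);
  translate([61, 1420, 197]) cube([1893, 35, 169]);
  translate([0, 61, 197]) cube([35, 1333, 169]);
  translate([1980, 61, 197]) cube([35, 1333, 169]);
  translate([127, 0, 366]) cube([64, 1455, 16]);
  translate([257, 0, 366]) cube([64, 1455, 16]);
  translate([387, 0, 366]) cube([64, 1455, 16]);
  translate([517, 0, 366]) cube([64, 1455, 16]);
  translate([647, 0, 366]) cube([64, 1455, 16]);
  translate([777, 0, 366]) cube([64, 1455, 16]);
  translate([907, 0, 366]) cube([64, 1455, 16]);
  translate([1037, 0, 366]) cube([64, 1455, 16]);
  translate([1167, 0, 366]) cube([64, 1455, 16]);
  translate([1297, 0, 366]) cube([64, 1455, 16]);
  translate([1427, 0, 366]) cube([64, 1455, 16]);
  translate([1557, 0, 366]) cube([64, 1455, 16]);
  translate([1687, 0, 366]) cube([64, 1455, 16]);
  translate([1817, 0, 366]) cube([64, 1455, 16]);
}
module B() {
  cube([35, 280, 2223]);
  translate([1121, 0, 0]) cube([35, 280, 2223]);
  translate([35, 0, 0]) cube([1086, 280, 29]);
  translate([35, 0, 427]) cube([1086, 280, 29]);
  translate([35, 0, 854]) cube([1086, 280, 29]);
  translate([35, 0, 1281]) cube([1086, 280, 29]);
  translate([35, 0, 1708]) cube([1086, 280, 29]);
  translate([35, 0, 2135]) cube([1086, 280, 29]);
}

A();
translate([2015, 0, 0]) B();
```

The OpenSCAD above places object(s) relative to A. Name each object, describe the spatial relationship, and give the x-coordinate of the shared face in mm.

The bed frame's +x face and the bookshelf's −x face are both at x = 2015 mm.

A is a bed frame. B is a bookshelf. The bookshelf is against the bed frame's +x side, with their −y faces flush. The x-coordinate of the shared face is 2015 mm.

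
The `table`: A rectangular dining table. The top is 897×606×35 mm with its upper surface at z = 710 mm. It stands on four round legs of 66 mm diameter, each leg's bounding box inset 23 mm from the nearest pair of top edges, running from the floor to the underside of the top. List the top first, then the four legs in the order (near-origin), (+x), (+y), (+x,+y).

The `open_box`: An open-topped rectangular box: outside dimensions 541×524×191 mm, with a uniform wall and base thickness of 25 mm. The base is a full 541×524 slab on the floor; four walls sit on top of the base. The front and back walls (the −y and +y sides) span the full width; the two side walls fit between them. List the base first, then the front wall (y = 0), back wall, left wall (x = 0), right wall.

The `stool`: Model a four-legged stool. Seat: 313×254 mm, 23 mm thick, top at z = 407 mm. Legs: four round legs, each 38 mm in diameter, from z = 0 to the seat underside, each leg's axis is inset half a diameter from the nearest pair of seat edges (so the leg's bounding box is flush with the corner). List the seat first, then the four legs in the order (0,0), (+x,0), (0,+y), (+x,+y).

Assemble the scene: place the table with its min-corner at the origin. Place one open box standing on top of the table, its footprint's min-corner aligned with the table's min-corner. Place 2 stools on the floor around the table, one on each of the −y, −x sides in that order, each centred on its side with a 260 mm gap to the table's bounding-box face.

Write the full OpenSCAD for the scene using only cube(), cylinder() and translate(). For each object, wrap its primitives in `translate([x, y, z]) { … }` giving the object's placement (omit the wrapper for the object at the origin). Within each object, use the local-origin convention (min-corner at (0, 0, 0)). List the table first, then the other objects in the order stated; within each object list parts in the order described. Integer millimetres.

translate([0, 0, 675]) cube([897, 606, 35]);
translate([56, 56, 0]) cylinder(h = 675, r = 33);
translate([841, 56, 0]) cylinder(h = 675, r = 33);
translate([56, 550, 0]) cylinder(h = 675, r = 33);
translate([841, 550, 0]) cylinder(h = 675, r = 33);
translate([0, 0, 710]) {
  cube([541, 524, 25]);
  translate([0, 0, 25]) cube([541, 25, 166]);
  translate([0, 499, 25]) cube([541, 25, 166]);
  translate([0, 25, 25]) cube([25, 474, 166]);
  translate([516, 25, 25]) cube([25, 474, 166]);
}
translate([292, -514, 0]) {
  translate([0, 0, 384]) cube([313, 254, 23]);
  translate([19, 19, 0]) cylinder(h = 384, r = 19);
  translate([294, 19, 0]) cylinder(h = 384, r = 19);
  translate([19, 235, 0]) cylinder(h = 384, r = 19);
  translate([294, 235, 0]) cylinder(h = 384, r = 19);
}
translate([-573, 176, 0]) {
  translate([0, 0, 384]) cube([313, 254, 23]);
  translate([19, 19, 0]) cylinder(h = 384, r = 19);
  translate([294, 19, 0]) cylinder(h = 384, r = 19);
  translate([19, 235, 0]) cylinder(h = 384, r = 19);
  translate([294, 235, 0]) cylinder(h = 384, r = 19);
}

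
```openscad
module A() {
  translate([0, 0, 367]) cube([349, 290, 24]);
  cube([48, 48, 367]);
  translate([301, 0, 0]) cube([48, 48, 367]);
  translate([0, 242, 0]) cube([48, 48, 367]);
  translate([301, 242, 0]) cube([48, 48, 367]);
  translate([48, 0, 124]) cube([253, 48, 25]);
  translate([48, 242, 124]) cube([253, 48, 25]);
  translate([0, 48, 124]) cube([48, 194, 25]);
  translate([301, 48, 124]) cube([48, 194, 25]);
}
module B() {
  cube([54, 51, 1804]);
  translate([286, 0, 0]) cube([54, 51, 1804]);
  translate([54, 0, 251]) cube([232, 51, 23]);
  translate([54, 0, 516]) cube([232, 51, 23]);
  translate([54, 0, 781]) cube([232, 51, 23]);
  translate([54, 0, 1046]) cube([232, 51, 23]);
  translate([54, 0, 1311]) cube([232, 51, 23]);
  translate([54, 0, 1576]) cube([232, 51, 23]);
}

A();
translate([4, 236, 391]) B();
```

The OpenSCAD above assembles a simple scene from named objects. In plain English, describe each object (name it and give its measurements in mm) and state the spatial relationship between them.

A is a four-legged stool. The seat is a 349×290×24 mm slab whose top surface is at z = 391 mm; four square legs, each 48×48 mm in cross-section, run from the floor (z = 0) to the underside of the seat, each flush with a corner of the seat. Four stretchers, 48 mm wide and 25 mm tall, connect adjacent legs with their undersides at z = 124 mm, each running between the inner faces of the legs it joins and aligned with the legs' outer faces on the other axis.

B is a straight ladder. Two 54×51 mm vertical rails, 1804 mm tall, stand 340 mm apart (outside-to-outside) with their front faces coplanar on the −y side. 6 rungs, each 51 mm deep and 23 mm tall, span between the inner faces of the rails, front faces flush with the rails. The lowest rung's underside is at z = 251 mm and rungs are spaced 265 mm apart (underside to underside).

The ladder is on top of the stool.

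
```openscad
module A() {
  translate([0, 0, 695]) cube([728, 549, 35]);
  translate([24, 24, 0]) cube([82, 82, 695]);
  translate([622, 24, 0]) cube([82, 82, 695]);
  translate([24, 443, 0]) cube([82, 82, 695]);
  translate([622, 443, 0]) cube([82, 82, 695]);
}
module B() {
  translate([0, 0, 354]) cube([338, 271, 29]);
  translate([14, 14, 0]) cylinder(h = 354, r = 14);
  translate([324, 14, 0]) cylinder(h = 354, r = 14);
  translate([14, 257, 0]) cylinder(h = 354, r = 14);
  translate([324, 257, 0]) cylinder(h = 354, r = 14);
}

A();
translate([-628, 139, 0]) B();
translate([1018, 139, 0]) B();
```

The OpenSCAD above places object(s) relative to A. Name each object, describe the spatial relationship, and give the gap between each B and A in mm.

A is a table. B is a stool. Two stools sit around the table at the −x, +x sides. The gap between each stool and the table is 290 mm.

Each stool's nearest face is 290 mm from the table's bounding box.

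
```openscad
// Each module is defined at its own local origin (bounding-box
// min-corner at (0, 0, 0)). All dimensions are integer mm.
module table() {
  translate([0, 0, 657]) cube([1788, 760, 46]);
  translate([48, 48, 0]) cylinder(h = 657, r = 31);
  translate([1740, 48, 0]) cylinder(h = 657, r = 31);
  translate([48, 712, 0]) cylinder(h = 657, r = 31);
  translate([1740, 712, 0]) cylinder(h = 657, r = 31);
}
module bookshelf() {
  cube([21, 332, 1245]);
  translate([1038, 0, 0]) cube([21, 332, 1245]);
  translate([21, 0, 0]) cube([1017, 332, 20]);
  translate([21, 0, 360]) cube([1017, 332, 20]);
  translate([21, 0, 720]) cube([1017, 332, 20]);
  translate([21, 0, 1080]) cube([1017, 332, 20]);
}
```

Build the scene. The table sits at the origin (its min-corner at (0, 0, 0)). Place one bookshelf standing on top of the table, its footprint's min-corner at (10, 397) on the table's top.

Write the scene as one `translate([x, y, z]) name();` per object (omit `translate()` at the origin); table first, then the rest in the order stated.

table();
translate([10, 397, 703]) bookshelf();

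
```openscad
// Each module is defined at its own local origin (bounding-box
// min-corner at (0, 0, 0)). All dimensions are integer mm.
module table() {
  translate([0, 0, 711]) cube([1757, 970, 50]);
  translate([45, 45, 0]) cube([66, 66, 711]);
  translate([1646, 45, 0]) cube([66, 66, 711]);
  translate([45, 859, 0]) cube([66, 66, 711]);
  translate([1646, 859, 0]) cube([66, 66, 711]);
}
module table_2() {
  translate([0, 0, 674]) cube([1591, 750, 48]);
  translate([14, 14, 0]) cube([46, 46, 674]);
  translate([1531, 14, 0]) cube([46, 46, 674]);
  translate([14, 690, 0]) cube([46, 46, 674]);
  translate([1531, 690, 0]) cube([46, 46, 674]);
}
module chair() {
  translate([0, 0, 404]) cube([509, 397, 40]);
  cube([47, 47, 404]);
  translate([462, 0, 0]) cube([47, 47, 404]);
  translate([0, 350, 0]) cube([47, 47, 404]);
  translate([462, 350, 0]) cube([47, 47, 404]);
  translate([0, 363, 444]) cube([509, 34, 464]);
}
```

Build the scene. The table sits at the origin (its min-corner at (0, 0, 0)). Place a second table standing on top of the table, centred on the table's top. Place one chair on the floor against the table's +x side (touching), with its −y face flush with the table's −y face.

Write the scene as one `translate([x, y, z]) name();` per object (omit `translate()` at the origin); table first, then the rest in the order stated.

table();
translate([83, 110, 761]) table_2();
translate([1757, 0, 0]) chair();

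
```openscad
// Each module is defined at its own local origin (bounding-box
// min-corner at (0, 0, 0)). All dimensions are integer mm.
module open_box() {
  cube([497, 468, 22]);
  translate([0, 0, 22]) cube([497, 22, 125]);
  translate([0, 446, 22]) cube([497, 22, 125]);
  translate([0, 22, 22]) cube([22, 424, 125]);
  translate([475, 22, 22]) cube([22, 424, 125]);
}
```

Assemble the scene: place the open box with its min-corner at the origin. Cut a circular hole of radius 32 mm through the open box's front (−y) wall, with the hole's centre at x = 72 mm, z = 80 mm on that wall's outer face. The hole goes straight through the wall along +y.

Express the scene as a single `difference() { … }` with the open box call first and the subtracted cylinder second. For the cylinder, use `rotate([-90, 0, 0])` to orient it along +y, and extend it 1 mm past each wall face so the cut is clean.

difference() {
  open_box();
  translate([72, -1, 80]) rotate([-90, 0, 0]) cylinder(h = 24, r = 32);
}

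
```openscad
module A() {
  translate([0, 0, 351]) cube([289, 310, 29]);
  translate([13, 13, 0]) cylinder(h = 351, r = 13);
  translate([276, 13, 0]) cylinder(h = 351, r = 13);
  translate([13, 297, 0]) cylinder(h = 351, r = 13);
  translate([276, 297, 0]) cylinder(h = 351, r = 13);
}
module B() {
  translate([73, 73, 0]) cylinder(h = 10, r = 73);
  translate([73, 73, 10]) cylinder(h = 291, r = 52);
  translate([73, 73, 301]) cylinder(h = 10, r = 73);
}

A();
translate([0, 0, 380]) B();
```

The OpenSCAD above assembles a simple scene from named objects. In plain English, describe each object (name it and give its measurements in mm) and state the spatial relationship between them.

A is a simple wooden stool: a rectangular seat 289 mm (x) by 310 mm (y), 29 mm thick, top face at z = 380 mm, on four round legs, each 26 mm in diameter. The legs rest on z = 0, each leg's axis is inset half a diameter from the nearest pair of seat edges (so the leg's bounding box is flush with the corner).

B is a spool: two coaxial disc flanges of radius 73 mm and thickness 10 mm, joined by a core cylinder of radius 52 mm and height 291 mm. The lower flange rests on z = 0 and the three cylinders share a vertical axis.

The spool is on top of the stool.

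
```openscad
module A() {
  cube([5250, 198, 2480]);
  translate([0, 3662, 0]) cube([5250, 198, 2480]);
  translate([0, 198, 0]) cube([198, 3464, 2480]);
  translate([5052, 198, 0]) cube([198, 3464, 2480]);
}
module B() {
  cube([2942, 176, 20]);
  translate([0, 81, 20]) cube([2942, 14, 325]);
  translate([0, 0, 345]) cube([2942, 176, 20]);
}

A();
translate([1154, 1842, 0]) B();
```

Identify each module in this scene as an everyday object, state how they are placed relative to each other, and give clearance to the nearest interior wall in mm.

Clearances: x = 956, y = 1644; minimum 956 mm.

A is a house frame. B is an I-beam. The I-beam sits inside the house frame, centred. The clearance to the nearest interior wall is 956 mm.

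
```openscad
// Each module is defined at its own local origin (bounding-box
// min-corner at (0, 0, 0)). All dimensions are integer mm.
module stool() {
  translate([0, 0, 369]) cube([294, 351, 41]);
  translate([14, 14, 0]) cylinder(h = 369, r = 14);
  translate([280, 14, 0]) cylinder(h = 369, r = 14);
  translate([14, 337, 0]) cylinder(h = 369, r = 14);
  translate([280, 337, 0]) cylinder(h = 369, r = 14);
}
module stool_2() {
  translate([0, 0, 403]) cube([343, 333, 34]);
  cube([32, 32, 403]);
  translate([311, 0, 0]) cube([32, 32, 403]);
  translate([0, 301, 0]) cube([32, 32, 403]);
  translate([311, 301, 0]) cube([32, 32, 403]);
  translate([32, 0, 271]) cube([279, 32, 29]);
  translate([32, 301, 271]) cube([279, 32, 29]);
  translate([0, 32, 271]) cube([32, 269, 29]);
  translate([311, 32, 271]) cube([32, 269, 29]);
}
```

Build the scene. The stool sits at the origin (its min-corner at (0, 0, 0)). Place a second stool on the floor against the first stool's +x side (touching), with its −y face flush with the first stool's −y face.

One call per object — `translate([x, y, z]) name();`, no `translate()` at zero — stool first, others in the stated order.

stool();
translate([294, 0, 0]) stool_2();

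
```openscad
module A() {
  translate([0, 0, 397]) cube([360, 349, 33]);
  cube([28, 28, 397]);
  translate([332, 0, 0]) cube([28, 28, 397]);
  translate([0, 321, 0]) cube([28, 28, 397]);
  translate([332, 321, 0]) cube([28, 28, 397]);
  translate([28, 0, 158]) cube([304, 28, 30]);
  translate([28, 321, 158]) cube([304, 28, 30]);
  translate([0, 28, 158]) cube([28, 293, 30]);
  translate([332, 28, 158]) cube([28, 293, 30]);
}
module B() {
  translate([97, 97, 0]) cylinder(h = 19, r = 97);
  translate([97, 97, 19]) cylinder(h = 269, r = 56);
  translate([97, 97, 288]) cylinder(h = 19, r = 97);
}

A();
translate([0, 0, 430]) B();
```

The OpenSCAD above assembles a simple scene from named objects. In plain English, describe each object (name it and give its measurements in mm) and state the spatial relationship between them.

A is a simple wooden stool: a rectangular seat 360 mm (x) by 349 mm (y), 33 mm thick, top face at z = 430 mm, on four square legs, each 28×28 mm in cross-section. The legs rest on z = 0, each flush with a corner of the seat. Four stretchers, 28 mm wide and 30 mm tall, connect adjacent legs with their undersides at z = 158 mm, each running between the inner faces of the legs it joins and aligned with the legs' outer faces on the other axis.

B is a spool: two coaxial disc flanges of radius 97 mm and thickness 19 mm, joined by a core cylinder of radius 56 mm and height 269 mm. The lower flange rests on z = 0 and the three cylinders share a vertical axis.

The spool is on top of the stool.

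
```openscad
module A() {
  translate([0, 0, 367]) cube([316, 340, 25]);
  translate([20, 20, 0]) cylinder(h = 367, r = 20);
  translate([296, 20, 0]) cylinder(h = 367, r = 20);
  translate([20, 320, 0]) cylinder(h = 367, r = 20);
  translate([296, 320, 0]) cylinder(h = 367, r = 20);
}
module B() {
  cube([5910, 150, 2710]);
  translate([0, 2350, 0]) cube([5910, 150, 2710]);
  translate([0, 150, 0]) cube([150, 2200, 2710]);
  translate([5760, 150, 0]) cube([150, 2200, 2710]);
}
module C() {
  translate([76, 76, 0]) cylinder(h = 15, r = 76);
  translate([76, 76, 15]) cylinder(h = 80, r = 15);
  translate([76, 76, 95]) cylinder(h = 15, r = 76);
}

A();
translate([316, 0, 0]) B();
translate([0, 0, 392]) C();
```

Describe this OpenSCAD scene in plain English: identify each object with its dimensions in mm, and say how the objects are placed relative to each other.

A is a simple wooden stool: a rectangular seat 316 mm (x) by 340 mm (y), 25 mm thick, top face at z = 392 mm, on four round legs, each 40 mm in diameter. The legs rest on z = 0, each leg's axis is inset half a diameter from the nearest pair of seat edges (so the leg's bounding box is flush with the corner).

B is the wall frame of a small rectangular building: four walls, each 2710 mm tall and 150 mm thick, enclosing a footprint 5910 mm (x) by 2500 mm (y) outside-to-outside, with no floor or roof. The front and back walls (the −y and +y sides) span the full width; the two side walls fit between them.

C is a spool: two coaxial disc flanges of radius 76 mm and thickness 15 mm, joined by a core cylinder of radius 15 mm and height 80 mm. The lower flange rests on z = 0 and the three cylinders share a vertical axis.

The house frame is against the stool's +x side, with their −y faces flush. The spool is on top of the stool.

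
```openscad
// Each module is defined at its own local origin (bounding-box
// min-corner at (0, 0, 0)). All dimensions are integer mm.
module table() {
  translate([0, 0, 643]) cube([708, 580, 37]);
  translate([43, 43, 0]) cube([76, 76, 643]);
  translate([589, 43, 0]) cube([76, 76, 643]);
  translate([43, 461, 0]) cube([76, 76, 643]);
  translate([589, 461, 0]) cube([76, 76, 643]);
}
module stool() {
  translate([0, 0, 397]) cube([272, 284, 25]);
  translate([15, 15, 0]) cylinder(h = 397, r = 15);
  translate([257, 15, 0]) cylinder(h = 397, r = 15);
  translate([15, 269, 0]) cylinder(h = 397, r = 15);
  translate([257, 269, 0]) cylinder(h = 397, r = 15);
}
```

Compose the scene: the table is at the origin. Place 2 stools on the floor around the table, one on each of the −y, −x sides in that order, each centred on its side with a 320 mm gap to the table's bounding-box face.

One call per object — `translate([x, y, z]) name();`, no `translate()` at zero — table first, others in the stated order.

table();
translate([218, -604, 0]) stool();
translate([-592, 148, 0]) stool();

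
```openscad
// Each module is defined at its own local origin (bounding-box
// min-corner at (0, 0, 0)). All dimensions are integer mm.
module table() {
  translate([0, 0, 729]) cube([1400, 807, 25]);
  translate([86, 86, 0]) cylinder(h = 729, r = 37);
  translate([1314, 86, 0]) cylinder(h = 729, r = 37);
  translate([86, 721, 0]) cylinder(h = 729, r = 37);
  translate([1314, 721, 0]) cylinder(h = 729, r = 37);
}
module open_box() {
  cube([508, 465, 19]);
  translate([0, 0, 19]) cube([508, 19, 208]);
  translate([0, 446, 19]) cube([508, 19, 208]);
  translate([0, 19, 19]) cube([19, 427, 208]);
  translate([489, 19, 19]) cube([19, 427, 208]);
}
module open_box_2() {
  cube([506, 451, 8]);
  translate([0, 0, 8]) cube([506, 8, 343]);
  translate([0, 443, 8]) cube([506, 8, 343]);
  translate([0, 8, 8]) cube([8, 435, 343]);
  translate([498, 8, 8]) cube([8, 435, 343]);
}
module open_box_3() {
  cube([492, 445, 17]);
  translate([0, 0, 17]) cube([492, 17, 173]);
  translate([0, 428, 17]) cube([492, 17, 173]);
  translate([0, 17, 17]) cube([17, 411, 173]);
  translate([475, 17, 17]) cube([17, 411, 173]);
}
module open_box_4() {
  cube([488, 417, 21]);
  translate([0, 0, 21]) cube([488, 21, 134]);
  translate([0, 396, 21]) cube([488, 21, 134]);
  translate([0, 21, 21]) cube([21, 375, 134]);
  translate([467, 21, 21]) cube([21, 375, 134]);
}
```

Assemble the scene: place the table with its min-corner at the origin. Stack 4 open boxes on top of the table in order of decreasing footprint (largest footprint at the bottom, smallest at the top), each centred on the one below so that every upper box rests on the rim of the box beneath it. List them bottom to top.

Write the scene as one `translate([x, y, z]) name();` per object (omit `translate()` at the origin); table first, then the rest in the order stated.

table();
translate([446, 171, 754]) open_box();
translate([447, 178, 981]) open_box_2();
translate([454, 181, 1332]) open_box_3();
translate([456, 195, 1522]) open_box_4();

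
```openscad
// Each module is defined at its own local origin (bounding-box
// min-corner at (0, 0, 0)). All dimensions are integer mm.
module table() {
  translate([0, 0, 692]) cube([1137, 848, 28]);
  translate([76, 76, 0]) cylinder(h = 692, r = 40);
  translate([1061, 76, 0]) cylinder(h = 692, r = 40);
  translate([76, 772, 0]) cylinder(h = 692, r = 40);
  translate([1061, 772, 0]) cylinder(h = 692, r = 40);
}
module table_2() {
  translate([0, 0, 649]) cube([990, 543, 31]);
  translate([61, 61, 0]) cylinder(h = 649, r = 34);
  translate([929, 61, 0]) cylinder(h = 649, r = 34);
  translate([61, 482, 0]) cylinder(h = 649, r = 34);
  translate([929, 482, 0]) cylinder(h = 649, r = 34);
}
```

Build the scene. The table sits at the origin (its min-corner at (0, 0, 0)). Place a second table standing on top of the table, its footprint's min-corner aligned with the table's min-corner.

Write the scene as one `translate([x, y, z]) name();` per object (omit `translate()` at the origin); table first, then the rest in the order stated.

table();
translate([0, 0, 720]) table_2();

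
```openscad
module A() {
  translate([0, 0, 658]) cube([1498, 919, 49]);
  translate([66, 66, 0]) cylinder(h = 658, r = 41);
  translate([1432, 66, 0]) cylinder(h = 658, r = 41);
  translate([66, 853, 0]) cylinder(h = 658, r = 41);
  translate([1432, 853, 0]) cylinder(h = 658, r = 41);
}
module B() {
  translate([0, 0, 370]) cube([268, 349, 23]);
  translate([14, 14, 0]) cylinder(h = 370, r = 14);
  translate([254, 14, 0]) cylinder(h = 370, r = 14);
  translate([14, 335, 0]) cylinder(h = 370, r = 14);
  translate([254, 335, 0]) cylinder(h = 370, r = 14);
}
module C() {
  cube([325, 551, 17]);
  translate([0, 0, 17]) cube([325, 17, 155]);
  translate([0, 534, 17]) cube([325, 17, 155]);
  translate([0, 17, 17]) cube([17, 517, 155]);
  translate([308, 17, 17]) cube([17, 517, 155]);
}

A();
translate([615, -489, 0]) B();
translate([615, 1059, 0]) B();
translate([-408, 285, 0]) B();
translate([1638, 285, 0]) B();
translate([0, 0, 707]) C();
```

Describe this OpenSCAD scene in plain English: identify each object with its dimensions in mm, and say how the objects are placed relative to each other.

A is a table: top 1498 mm (x) × 919 mm (y), 49 mm thick, upper face at z = 707 mm, on four round legs of 82 mm diameter, each leg's bounding box inset 25 mm from the nearest pair of top edges, running from z = 0 to the bottom of the top.

B is a four-legged stool. The seat is 268×349 mm, 23 mm thick, top at z = 393 mm. It stands on four round legs, each 28 mm in diameter, from z = 0 to the seat underside, each leg's axis is inset half a diameter from the nearest pair of seat edges (so the leg's bounding box is flush with the corner).

C is an open-topped rectangular box: outside dimensions 325×551×172 mm, with a uniform wall and base thickness of 17 mm. The base is a full 325×551 slab on the floor; four walls sit on top of the base. The front and back walls (the −y and +y sides) span the full width; the two side walls fit between them.

Four stools sit around the table at the −y, +y, −x, +x sides. The open box is on top of the table.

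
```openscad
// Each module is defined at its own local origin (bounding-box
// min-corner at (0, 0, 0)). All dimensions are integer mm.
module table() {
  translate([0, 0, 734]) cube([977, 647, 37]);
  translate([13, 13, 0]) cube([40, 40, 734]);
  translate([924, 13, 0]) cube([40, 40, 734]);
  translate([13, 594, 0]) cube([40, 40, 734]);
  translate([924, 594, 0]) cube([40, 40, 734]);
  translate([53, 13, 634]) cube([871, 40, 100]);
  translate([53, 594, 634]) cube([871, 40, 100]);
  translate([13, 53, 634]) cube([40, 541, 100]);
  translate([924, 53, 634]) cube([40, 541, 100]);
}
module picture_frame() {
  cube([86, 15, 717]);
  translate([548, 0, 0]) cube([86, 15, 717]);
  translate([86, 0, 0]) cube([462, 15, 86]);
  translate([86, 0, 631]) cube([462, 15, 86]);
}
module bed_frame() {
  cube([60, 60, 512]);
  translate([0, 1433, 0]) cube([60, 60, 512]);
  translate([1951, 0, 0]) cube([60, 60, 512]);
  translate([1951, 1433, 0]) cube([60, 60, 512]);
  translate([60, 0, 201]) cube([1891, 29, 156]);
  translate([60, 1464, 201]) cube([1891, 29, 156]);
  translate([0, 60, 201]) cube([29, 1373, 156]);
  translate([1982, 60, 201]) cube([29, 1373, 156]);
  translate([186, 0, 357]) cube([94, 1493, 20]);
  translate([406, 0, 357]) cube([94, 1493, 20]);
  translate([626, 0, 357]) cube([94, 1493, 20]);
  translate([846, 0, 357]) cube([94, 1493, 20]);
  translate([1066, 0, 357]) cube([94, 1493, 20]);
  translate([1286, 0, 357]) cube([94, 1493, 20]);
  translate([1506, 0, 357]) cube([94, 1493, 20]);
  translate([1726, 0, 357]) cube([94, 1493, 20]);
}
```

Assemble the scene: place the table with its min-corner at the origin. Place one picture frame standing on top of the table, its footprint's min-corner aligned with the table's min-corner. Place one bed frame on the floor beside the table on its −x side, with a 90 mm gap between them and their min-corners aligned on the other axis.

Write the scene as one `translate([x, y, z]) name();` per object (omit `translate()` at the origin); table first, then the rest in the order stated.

table();
translate([0, 0, 771]) picture_frame();
translate([-2101, 0, 0]) bed_frame();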